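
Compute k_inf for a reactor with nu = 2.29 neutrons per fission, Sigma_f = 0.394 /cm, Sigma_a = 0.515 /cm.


k_inf = nu * Sigma_f / Sigma_a
k_inf = 2.29 * 0.394 / 0.515
k_inf = 1.7520

1.7520


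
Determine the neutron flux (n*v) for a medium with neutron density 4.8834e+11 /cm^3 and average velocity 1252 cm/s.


phi = n * v
phi = 4.8834e+11 * 1252
phi = 6.1140e+14 /cm^2/s

6.1140e+14


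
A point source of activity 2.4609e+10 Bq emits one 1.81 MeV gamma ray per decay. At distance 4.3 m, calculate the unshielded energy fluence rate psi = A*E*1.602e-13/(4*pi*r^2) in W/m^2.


psi = A * E * 1.602e-13 / (4*pi*r^2)
psi = 2.4609e+10 * 1.81 * 1.602e-13 / (4*pi*4.3^2)
psi = 3.0711e-05 W/m^2

3.0711e-05


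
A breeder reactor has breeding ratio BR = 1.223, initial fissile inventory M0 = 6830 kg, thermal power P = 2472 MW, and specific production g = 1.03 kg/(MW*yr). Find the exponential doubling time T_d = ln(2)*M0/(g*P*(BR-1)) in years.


Breeding gain G = BR - 1 = 1.223 - 1 = 0.223
Fissile production rate = g * P * G = 1.03 * 2472 * 0.223 = 567.79368 kg/yr
T_d = ln(2) * M0 / (g * P * G)
T_d = ln(2) * 6830 / 567.79368 = 8.3379 yr

8.3379


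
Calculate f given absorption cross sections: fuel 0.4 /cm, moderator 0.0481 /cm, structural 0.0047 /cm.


f = Sigma_a_fuel / (Sigma_a_fuel + Sigma_a_mod + Sigma_a_other)
f = 0.4 / (0.4 + 0.0481 + 0.0047)
f = 0.88339

0.88339


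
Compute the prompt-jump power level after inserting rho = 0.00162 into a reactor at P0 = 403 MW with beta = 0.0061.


P1/P0 = beta / (beta - rho)
P1/P0 = 0.0061 / (0.0061 - 0.00162) = 1.361607
P1 = 403 * 1.361607 = 548.73 MW

548.73


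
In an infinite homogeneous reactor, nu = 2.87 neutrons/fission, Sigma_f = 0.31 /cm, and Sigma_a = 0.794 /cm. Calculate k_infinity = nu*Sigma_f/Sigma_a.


k_inf = nu * Sigma_f / Sigma_a
k_inf = 2.87 * 0.31 / 0.794
k_inf = 1.1205

1.1205


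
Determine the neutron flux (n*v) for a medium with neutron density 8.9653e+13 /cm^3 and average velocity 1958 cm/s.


phi = n * v
phi = 8.9653e+13 * 1958
phi = 1.7554e+17 /cm^2/s

1.7554e+17


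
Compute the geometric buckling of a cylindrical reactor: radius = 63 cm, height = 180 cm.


B^2 = (2.405/R)^2 + (pi/H)^2
B^2 = (2.405/63)^2 + (pi/180)^2
B^2 = 0.0017619 /cm^2

0.0017619


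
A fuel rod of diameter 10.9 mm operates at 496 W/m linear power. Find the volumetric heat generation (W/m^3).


r = D / 2 / 1000 = 10.9 / 2 / 1000 = 0.00545 m
q''' = q' / (pi * r^2)
q''' = 496 / (pi * 0.00545^2)
q''' = 5.3154e+06 W/m^3

5.3154e+06


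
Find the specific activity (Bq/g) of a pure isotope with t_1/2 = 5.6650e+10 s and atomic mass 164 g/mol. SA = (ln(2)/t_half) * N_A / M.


lambda = ln(2) / t_half = ln(2) / 5.6650e+10 = 1.223561e-11 /s
SA = lambda * N_A / M
SA = 1.223561e-11 * 6.022e23 / 164
SA = 4.4929e+10 Bq/g

4.4929e+10


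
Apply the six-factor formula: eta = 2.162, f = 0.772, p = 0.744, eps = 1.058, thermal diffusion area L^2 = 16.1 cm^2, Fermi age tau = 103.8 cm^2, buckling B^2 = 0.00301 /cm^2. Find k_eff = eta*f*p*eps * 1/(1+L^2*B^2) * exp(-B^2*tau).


k_inf = eta*f*p*eps = 2.162*0.772*0.744*1.058 = 1.313807
P_TNL = 1/(1 + L^2*B^2) = 1/(1 + 16.1*0.00301) = 0.9537789
P_FNL = exp(-B^2*tau) = exp(-0.00301*103.8) = 0.7316610
k_eff = k_inf * P_TNL * P_FNL = 1.313807 * 0.9537789 * 0.7316610
k_eff = 0.91683

0.91683


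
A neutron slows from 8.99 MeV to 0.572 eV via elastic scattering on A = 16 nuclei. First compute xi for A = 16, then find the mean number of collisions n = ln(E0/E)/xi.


xi = 1 + (A-1)^2/(2A)*ln((A-1)/(A+1)) = 0.1199467 (for A = 16)
n = ln(E0/E) / xi
n = ln(8.99e6 / 0.572) / 0.1199467
n = ln(1.571678e+07) / 0.1199467 = 138.15

138.15


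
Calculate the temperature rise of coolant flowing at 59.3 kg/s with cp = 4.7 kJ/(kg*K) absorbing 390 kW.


dT = Q / (m_dot * cp)
dT = 390 / (59.3 * 4.7)
dT = 1.3993 C

1.3993


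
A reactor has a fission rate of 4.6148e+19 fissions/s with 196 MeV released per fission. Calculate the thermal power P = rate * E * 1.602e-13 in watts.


P = fission_rate * E_MeV * 1.602e-13
P = 4.6148e+19 * 196 * 1.602e-13
P = 1.4490e+09 W

1.4490e+09


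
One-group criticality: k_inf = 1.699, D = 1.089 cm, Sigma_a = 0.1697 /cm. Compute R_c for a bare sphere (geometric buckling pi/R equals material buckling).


L^2 = D / Sigma_a = 1.089 / 0.1697 = 6.417207 cm^2
B_m^2 = (k_inf - 1) / L^2 = (1.699 - 1) / 6.417207 = 0.1089259 /cm^2
For a bare sphere: B_g = pi/R, so R_c = pi / sqrt(B_m^2)
R_c = pi / sqrt(0.1089259) = 9.5188 cm

9.5188


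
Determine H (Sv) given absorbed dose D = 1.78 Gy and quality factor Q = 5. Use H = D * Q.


H = D * Q
H = 1.78 * 5
H = 8.9000 Sv

8.9000


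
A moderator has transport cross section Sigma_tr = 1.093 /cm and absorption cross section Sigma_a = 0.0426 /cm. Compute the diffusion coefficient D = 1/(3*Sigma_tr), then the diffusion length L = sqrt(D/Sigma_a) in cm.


D = 1 / (3 * Sigma_tr) = 1 / (3 * 1.093) = 0.3049710 cm
L = sqrt(D / Sigma_a)
L = sqrt(0.3049710 / 0.0426)
L = 2.6756 cm

2.6756


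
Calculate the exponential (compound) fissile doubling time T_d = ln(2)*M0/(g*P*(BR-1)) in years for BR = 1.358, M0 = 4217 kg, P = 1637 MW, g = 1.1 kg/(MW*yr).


Breeding gain G = BR - 1 = 1.358 - 1 = 0.358
Fissile production rate = g * P * G = 1.1 * 1637 * 0.358 = 644.6506 kg/yr
T_d = ln(2) * M0 / (g * P * G)
T_d = ln(2) * 4217 / 644.6506 = 4.5342 yr

4.5342


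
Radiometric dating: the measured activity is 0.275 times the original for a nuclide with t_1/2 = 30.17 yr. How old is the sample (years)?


lambda = ln(2) / t_half = ln(2) / 30.17 = 0.02297472 /yr
t = -ln(A/A0) / lambda
t = -ln(0.275) / 0.02297472
t = 56.192 yr

56.192


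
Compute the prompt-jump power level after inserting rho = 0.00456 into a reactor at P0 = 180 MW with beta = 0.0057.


P1/P0 = beta / (beta - rho)
P1/P0 = 0.0057 / (0.0057 - 0.00456) = 5.000000
P1 = 180 * 5.000000 = 900.00 MW

900.00


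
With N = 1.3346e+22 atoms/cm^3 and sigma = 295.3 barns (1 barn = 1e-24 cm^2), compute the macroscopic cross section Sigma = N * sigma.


Sigma = N * sigma_barns * 1e-24
Sigma = 1.3346e+22 * 295.3 * 1e-24
Sigma = 3.9411 /cm

3.9411


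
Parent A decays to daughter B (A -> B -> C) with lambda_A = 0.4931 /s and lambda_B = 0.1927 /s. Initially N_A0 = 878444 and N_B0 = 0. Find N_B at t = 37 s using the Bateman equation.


N_B(t) = lambda_A * N_A0 / (lambda_B - lambda_A) * [exp(-lambda_A*t) - exp(-lambda_B*t)]
exp(-0.4931*37) = 1.192415e-08; exp(-0.1927*37) = 8.007995e-04
N_B = 0.4931 * 878444 / (0.1927 - 0.4931) * (1.192415e-08 - 8.007995e-04)
N_B = 1154.7

1154.7


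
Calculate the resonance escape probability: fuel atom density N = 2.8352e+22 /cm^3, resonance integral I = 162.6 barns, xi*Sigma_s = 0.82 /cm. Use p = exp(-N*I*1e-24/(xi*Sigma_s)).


p = exp(-N * I * 1e-24 / (xi*Sigma_s))
p = exp(-2.8352e+22 * 162.6 * 1e-24 / 0.82)
p = 0.0036174

0.0036174


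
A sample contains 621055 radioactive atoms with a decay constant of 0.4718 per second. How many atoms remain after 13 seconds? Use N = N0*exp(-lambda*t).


N = N0 * exp(-lambda * t)
N = 621055 * exp(-0.4718 * 13)
N = 1347.2

1347.2


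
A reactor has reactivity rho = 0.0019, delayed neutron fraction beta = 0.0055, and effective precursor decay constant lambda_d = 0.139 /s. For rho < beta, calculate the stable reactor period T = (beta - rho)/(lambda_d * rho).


T = (beta - rho) / (lambda_d * rho)
T = (0.0055 - 0.0019) / (0.139 * 0.0019)
T = 13.631 s

13.631


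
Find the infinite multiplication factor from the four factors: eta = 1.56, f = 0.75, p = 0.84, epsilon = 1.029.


k_inf = eta * f * p * epsilon
k_inf = 1.56 * 0.75 * 0.84 * 1.029
k_inf = 1.0113

1.0113


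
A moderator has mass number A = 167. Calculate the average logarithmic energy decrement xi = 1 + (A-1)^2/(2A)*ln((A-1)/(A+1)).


xi = 1 + (A-1)^2/(2A) * ln((A-1)/(A+1))
xi = 1 + (167-1)^2/(2*167) * ln((167-1)/(167 +1))
xi = 0.011928

0.011928


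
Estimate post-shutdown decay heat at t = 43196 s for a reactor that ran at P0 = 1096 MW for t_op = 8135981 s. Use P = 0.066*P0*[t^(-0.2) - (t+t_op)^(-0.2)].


P/P0 = 0.066 * [t^(-0.2) - (t + t_op)^(-0.2)]
P/P0 = 0.066 * [43196^(-0.2) - (43196 + 8135981)^(-0.2)]
P/P0 = 0.066 * [0.1182800 - 0.04144366] = 0.005071198
P = 1096 * 0.005071198 = 5.5580 MW

5.5580


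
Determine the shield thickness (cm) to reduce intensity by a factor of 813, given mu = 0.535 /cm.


x = ln(factor) / mu
x = ln(813) / 0.535
x = 12.525 cm

12.525


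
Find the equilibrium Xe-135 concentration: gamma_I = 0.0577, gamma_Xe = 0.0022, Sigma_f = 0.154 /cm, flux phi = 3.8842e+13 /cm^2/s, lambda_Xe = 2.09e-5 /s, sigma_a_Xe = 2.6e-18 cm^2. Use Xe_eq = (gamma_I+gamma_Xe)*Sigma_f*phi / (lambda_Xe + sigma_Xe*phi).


Xe_eq = (gamma_I + gamma_Xe) * Sigma_f * phi / (lambda_Xe + sigma_Xe * phi)
Numerator = (0.0577 + 0.0022) * 0.154 * 3.8842e+13 = 3.583019e+11
Denominator = 2.09e-5 + 2.6e-18 * 3.8842e+13 = 1.218892e-04
Xe_eq = 3.583019e+11 / 1.218892e-04 = 2.9396e+15 /cm^3

2.9396e+15


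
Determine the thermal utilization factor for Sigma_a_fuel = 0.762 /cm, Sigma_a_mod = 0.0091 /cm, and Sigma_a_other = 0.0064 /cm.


f = Sigma_a_fuel / (Sigma_a_fuel + Sigma_a_mod + Sigma_a_other)
f = 0.762 / (0.762 + 0.0091 + 0.0064)
f = 0.98006

0.98006


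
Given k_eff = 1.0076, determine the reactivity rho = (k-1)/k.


rho = (k_eff - 1) / k_eff
rho = (1.0076 - 1) / 1.0076
rho = 0.0075427

0.0075427


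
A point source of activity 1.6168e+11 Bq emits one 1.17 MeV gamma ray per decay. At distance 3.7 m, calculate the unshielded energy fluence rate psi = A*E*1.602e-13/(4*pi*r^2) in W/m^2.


psi = A * E * 1.602e-13 / (4*pi*r^2)
psi = 1.6168e+11 * 1.17 * 1.602e-13 / (4*pi*3.7^2)
psi = 1.7615e-04 W/m^2

1.7615e-04


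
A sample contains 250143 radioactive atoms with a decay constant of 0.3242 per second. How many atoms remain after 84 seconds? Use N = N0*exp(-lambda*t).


N = N0 * exp(-lambda * t)
N = 250143 * exp(-0.3242 * 84)
N = 3.7251e-07

3.7251e-07


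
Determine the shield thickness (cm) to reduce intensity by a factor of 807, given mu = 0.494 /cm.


x = ln(factor) / mu
x = ln(807) / 0.494
x = 13.549 cm

13.549


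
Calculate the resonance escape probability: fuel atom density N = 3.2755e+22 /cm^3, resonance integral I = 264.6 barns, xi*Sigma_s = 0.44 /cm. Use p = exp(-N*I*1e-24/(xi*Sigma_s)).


p = exp(-N * I * 1e-24 / (xi*Sigma_s))
p = exp(-3.2755e+22 * 264.6 * 1e-24 / 0.44)
p = 2.7888e-09

2.7888e-09


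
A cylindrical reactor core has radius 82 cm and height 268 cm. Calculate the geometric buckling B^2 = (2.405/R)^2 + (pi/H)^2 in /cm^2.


B^2 = (2.405/R)^2 + (pi/H)^2
B^2 = (2.405/82)^2 + (pi/268)^2
B^2 = 9.9762e-04 /cm^2

9.9762e-04


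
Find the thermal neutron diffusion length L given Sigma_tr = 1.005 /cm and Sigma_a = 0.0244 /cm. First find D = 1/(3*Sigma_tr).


D = 1 / (3 * Sigma_tr) = 1 / (3 * 1.005) = 0.3316750 cm
L = sqrt(D / Sigma_a)
L = sqrt(0.3316750 / 0.0244)
L = 3.6869 cm

3.6869


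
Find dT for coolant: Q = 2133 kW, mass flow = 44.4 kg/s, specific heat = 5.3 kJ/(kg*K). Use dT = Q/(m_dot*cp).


dT = Q / (m_dot * cp)
dT = 2133 / (44.4 * 5.3)
dT = 9.0643 C

9.0643


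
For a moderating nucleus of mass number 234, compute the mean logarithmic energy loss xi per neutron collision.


xi = 1 + (A-1)^2/(2A) * ln((A-1)/(A+1))
xi = 1 + (234-1)^2/(2*234) * ln((234-1)/(234 +1))
xi = 0.0085227

0.0085227


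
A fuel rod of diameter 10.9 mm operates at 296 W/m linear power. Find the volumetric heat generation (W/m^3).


r = D / 2 / 1000 = 10.9 / 2 / 1000 = 0.00545 m
q''' = q' / (pi * r^2)
q''' = 296 / (pi * 0.00545^2)
q''' = 3.1721e+06 W/m^3

3.1721e+06


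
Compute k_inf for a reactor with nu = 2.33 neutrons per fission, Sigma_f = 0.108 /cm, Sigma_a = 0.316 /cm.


k_inf = nu * Sigma_f / Sigma_a
k_inf = 2.33 * 0.108 / 0.316
k_inf = 0.79633

0.79633


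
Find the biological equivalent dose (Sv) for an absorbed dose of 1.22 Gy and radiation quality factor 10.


H = D * Q
H = 1.22 * 10
H = 12.200 Sv

12.200


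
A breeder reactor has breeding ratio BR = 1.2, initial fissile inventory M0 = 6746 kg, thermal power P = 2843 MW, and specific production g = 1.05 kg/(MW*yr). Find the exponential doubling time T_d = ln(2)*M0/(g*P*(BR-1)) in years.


Breeding gain G = BR - 1 = 1.2 - 1 = 0.2
Fissile production rate = g * P * G = 1.05 * 2843 * 0.2 = 597.03 kg/yr
T_d = ln(2) * M0 / (g * P * G)
T_d = ln(2) * 6746 / 597.03 = 7.8321 yr

7.8321


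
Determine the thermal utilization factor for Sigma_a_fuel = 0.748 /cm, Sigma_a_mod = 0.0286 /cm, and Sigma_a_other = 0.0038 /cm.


f = Sigma_a_fuel / (Sigma_a_fuel + Sigma_a_mod + Sigma_a_other)
f = 0.748 / (0.748 + 0.0286 + 0.0038)
f = 0.95848

0.95848


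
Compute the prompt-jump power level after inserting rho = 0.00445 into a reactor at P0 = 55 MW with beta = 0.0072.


P1/P0 = beta / (beta - rho)
P1/P0 = 0.0072 / (0.0072 - 0.00445) = 2.618182
P1 = 55 * 2.618182 = 144.00 MW

144.00


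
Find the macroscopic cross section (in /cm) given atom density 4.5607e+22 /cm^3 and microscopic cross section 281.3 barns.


Sigma = N * sigma_barns * 1e-24
Sigma = 4.5607e+22 * 281.3 * 1e-24
Sigma = 12.829 /cm

12.829


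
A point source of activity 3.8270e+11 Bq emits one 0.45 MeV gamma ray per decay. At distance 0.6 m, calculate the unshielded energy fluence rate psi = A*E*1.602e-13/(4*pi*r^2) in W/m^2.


psi = A * E * 1.602e-13 / (4*pi*r^2)
psi = 3.8270e+11 * 0.45 * 1.602e-13 / (4*pi*0.6^2)
psi = 0.0060985 W/m^2

0.0060985


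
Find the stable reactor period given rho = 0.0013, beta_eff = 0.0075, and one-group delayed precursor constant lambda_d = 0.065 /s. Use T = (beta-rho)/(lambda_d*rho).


T = (beta - rho) / (lambda_d * rho)
T = (0.0075 - 0.0013) / (0.065 * 0.0013)
T = 73.373 s

73.373


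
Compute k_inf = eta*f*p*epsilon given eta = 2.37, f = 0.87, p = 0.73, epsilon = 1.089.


k_inf = eta * f * p * epsilon
k_inf = 2.37 * 0.87 * 0.73 * 1.089
k_inf = 1.6391

1.6391


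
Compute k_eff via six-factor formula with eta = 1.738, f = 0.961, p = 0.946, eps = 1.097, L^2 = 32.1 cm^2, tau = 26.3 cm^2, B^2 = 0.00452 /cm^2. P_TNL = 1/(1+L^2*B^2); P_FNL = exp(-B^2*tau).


k_inf = eta*f*p*eps = 1.738*0.961*0.946*1.097 = 1.733289
P_TNL = 1/(1 + L^2*B^2) = 1/(1 + 32.1*0.00452) = 0.8732923
P_FNL = exp(-B^2*tau) = exp(-0.00452*26.3) = 0.8879179
k_eff = k_inf * P_TNL * P_FNL = 1.733289 * 0.8732923 * 0.8879179
k_eff = 1.3440

1.3440


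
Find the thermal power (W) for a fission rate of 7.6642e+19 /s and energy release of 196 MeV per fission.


P = fission_rate * E_MeV * 1.602e-13
P = 7.6642e+19 * 196 * 1.602e-13
P = 2.4065e+09 W

2.4065e+09


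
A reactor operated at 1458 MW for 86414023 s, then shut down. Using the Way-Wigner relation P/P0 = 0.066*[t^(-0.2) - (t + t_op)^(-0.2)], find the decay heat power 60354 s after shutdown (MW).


P/P0 = 0.066 * [t^(-0.2) - (t + t_op)^(-0.2)]
P/P0 = 0.066 * [60354^(-0.2) - (60354 + 86414023)^(-0.2)]
P/P0 = 0.066 * [0.1106264 - 0.02585964] = 0.005594606
P = 1458 * 0.005594606 = 8.1569 MW

8.1569


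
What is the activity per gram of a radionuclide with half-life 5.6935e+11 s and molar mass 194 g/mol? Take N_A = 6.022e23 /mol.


lambda = ln(2) / t_half = ln(2) / 5.6935e+11 = 1.217436e-12 /s
SA = lambda * N_A / M
SA = 1.217436e-12 * 6.022e23 / 194
SA = 3.7791e+09 Bq/g

3.7791e+09


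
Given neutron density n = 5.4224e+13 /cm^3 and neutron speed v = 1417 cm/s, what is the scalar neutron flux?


phi = n * v
phi = 5.4224e+13 * 1417
phi = 7.6835e+16 /cm^2/s

7.6835e+16


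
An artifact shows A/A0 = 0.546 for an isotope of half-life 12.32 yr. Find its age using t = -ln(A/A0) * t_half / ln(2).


lambda = ln(2) / t_half = ln(2) / 12.32 = 0.05626195 /yr
t = -ln(A/A0) / lambda
t = -ln(0.546) / 0.05626195
t = 10.756 yr

10.756


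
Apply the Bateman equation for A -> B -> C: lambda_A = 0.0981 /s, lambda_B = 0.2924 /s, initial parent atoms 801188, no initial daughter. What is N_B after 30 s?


N_B(t) = lambda_A * N_A0 / (lambda_B - lambda_A) * [exp(-lambda_A*t) - exp(-lambda_B*t)]
exp(-0.0981*30) = 0.05270737; exp(-0.2924*30) = 1.550132e-04
N_B = 0.0981 * 801188 / (0.2924 - 0.0981) * (0.05270737 - 1.550132e-04)
N_B = 21258

21258


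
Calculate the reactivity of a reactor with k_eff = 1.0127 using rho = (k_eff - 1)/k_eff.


rho = (k_eff - 1) / k_eff
rho = (1.0127 - 1) / 1.0127
rho = 0.012541

0.012541


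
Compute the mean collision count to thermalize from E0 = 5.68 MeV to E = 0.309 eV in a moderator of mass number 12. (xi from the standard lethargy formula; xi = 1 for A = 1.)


xi = 1 + (A-1)^2/(2A)*ln((A-1)/(A+1)) = 0.1577690 (for A = 12)
n = ln(E0/E) / xi
n = ln(5.68e6 / 0.309) / 0.1577690
n = ln(1.838188e+07) / 0.1577690 = 106.02

106.02


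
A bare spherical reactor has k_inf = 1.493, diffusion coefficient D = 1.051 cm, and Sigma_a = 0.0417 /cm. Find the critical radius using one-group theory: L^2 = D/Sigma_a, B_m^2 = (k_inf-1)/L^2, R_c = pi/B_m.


L^2 = D / Sigma_a = 1.051 / 0.0417 = 25.20384 cm^2
B_m^2 = (k_inf - 1) / L^2 = (1.493 - 1) / 25.20384 = 0.01956051 /cm^2
For a bare sphere: B_g = pi/R, so R_c = pi / sqrt(B_m^2)
R_c = pi / sqrt(0.01956051) = 22.463 cm

22.463


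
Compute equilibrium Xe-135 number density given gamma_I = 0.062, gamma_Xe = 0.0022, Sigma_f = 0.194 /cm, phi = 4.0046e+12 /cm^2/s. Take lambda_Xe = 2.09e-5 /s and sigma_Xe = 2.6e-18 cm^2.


Xe_eq = (gamma_I + gamma_Xe) * Sigma_f * phi / (lambda_Xe + sigma_Xe * phi)
Numerator = (0.062 + 0.0022) * 0.194 * 4.0046e+12 = 4.987649e+10
Denominator = 2.09e-5 + 2.6e-18 * 4.0046e+12 = 3.131196e-05
Xe_eq = 4.987649e+10 / 3.131196e-05 = 1.5929e+15 /cm^3

1.5929e+15


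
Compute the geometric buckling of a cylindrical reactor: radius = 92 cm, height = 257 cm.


B^2 = (2.405/R)^2 + (pi/H)^2
B^2 = (2.405/92)^2 + (pi/257)^2
B^2 = 8.3280e-04 /cm^2

8.3280e-04


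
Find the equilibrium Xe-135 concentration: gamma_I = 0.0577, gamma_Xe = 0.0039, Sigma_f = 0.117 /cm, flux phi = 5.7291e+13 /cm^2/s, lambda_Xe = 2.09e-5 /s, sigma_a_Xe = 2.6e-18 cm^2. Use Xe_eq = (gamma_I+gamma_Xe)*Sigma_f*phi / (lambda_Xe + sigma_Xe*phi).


Xe_eq = (gamma_I + gamma_Xe) * Sigma_f * phi / (lambda_Xe + sigma_Xe * phi)
Numerator = (0.0577 + 0.0039) * 0.117 * 5.7291e+13 = 4.129077e+11
Denominator = 2.09e-5 + 2.6e-18 * 5.7291e+13 = 1.698566e-04
Xe_eq = 4.129077e+11 / 1.698566e-04 = 2.4309e+15 /cm^3

2.4309e+15


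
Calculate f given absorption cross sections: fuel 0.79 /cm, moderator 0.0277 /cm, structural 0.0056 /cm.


f = Sigma_a_fuel / (Sigma_a_fuel + Sigma_a_mod + Sigma_a_other)
f = 0.79 / (0.79 + 0.0277 + 0.0056)
f = 0.95955

0.95955


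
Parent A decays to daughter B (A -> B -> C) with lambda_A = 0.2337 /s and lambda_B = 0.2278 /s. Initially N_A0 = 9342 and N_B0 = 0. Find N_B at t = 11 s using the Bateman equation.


N_B(t) = lambda_A * N_A0 / (lambda_B - lambda_A) * [exp(-lambda_A*t) - exp(-lambda_B*t)]
exp(-0.2337*11) = 0.07648199; exp(-0.2278*11) = 0.08161028
N_B = 0.2337 * 9342 / (0.2278 - 0.2337) * (0.07648199 - 0.08161028)
N_B = 1897.7

1897.7


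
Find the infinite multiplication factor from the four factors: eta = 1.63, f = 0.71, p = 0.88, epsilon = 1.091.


k_inf = eta * f * p * epsilon
k_inf = 1.63 * 0.71 * 0.88 * 1.091
k_inf = 1.1111

1.1111


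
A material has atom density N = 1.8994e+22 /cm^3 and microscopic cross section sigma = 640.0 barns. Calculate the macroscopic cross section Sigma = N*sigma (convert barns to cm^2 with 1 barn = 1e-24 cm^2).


Sigma = N * sigma_barns * 1e-24
Sigma = 1.8994e+22 * 640.0 * 1e-24
Sigma = 12.156 /cm

12.156


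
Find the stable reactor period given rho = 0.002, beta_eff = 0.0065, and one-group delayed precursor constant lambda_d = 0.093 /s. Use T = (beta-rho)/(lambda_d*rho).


T = (beta - rho) / (lambda_d * rho)
T = (0.0065 - 0.002) / (0.093 * 0.002)
T = 24.194 s

24.194


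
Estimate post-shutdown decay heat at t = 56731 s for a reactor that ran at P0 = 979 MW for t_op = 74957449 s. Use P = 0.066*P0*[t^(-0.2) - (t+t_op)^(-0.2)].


P/P0 = 0.066 * [t^(-0.2) - (t + t_op)^(-0.2)]
P/P0 = 0.066 * [56731^(-0.2) - (56731 + 74957449)^(-0.2)]
P/P0 = 0.066 * [0.1120046 - 0.02660549] = 0.005636341
P = 979 * 0.005636341 = 5.5180 MW

5.5180


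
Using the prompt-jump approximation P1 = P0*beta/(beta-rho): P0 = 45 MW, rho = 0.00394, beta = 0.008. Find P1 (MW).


P1/P0 = beta / (beta - rho)
P1/P0 = 0.008 / (0.008 - 0.00394) = 1.970443
P1 = 45 * 1.970443 = 88.670 MW

88.670


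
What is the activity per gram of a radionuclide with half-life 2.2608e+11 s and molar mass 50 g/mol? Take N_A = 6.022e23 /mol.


lambda = ln(2) / t_half = ln(2) / 2.2608e+11 = 3.065938e-12 /s
SA = lambda * N_A / M
SA = 3.065938e-12 * 6.022e23 / 50
SA = 3.6926e+10 Bq/g

3.6926e+10


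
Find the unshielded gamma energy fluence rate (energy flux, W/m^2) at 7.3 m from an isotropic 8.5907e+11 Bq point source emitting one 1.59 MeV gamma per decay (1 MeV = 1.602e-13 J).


psi = A * E * 1.602e-13 / (4*pi*r^2)
psi = 8.5907e+11 * 1.59 * 1.602e-13 / (4*pi*7.3^2)
psi = 3.2676e-04 W/m^2

3.2676e-04


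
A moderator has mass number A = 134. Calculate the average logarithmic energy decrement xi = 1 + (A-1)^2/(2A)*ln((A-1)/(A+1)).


xi = 1 + (A-1)^2/(2A) * ln((A-1)/(A+1))
xi = 1 + (134-1)^2/(2*134) * ln((134-1)/(134 +1))
xi = 0.014851

0.014851


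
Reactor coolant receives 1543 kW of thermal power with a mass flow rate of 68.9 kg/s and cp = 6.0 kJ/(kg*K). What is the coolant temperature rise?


dT = Q / (m_dot * cp)
dT = 1543 / (68.9 * 6.0)
dT = 3.7325 C

3.7325


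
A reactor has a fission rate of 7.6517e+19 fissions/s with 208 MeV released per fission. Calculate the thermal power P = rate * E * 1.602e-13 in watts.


P = fission_rate * E_MeV * 1.602e-13
P = 7.6517e+19 * 208 * 1.602e-13
P = 2.5497e+09 W

2.5497e+09


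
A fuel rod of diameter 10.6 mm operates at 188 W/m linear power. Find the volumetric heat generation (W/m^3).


r = D / 2 / 1000 = 10.6 / 2 / 1000 = 0.0053 m
q''' = q' / (pi * r^2)
q''' = 188 / (pi * 0.0053^2)
q''' = 2.1304e+06 W/m^3

2.1304e+06


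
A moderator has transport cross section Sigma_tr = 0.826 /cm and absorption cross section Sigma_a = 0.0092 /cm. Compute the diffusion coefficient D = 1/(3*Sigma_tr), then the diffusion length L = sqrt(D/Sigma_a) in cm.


D = 1 / (3 * Sigma_tr) = 1 / (3 * 0.826) = 0.4035513 cm
L = sqrt(D / Sigma_a)
L = sqrt(0.4035513 / 0.0092)
L = 6.6230 cm

6.6230


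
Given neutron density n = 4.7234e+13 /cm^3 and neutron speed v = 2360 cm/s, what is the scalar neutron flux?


phi = n * v
phi = 4.7234e+13 * 2360
phi = 1.1147e+17 /cm^2/s

1.1147e+17


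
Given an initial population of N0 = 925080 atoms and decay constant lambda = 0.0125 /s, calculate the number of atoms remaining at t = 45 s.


N = N0 * exp(-lambda * t)
N = 925080 * exp(-0.0125 * 45)
N = 527095

527095


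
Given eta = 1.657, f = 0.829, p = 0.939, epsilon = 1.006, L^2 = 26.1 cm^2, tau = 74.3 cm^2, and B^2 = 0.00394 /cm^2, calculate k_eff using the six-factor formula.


k_inf = eta*f*p*eps = 1.657*0.829*0.939*1.006 = 1.297599
P_TNL = 1/(1 + L^2*B^2) = 1/(1 + 26.1*0.00394) = 0.9067548
P_FNL = exp(-B^2*tau) = exp(-0.00394*74.3) = 0.7462146
k_eff = k_inf * P_TNL * P_FNL = 1.297599 * 0.9067548 * 0.7462146
k_eff = 0.87800

0.87800


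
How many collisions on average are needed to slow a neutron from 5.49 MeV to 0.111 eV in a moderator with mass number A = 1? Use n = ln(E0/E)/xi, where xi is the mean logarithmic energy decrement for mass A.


xi = 1 + (A-1)^2/(2A)*ln((A-1)/(A+1)) = 1 (for A = 1)
n = ln(E0/E) / xi
n = ln(5.49e6 / 0.111) / 1
n = ln(4.945946e+07) / 1 = 17.717

17.717


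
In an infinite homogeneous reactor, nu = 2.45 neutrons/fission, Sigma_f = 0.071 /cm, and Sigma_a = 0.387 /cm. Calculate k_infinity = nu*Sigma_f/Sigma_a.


k_inf = nu * Sigma_f / Sigma_a
k_inf = 2.45 * 0.071 / 0.387
k_inf = 0.44948

0.44948


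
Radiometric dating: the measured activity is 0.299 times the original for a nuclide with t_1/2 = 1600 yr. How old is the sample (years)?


lambda = ln(2) / t_half = ln(2) / 1600 = 4.332170e-04 /yr
t = -ln(A/A0) / lambda
t = -ln(0.299) / 4.332170e-04
t = 2786.9 yr

2786.9


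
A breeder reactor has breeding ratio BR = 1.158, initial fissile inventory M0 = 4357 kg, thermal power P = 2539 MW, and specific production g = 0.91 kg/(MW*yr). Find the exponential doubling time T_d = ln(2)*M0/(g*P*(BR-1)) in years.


Breeding gain G = BR - 1 = 1.158 - 1 = 0.158
Fissile production rate = g * P * G = 0.91 * 2539 * 0.158 = 365.05742 kg/yr
T_d = ln(2) * M0 / (g * P * G)
T_d = ln(2) * 4357 / 365.05742 = 8.2728 yr

8.2728


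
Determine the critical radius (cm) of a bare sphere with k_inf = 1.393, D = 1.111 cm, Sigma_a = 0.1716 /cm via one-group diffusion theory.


L^2 = D / Sigma_a = 1.111 / 0.1716 = 6.474359 cm^2
B_m^2 = (k_inf - 1) / L^2 = (1.393 - 1) / 6.474359 = 0.06070099 /cm^2
For a bare sphere: B_g = pi/R, so R_c = pi / sqrt(B_m^2)
R_c = pi / sqrt(0.06070099) = 12.751 cm

12.751


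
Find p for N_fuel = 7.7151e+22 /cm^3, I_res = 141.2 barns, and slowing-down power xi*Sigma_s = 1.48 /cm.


p = exp(-N * I * 1e-24 / (xi*Sigma_s))
p = exp(-7.7151e+22 * 141.2 * 1e-24 / 1.48)
p = 6.3580e-04

6.3580e-04


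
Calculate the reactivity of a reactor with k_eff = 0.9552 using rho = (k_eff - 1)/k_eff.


rho = (k_eff - 1) / k_eff
rho = (0.9552 - 1) / 0.9552
rho = -0.046901

-0.046901


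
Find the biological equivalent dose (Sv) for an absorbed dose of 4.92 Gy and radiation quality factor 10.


H = D * Q
H = 4.92 * 10
H = 49.200 Sv

49.200


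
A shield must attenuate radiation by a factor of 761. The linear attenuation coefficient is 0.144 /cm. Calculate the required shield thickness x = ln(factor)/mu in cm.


x = ln(factor) / mu
x = ln(761) / 0.144
x = 46.074 cm

46.074


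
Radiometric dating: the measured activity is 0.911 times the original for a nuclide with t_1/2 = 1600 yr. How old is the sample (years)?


lambda = ln(2) / t_half = ln(2) / 1600 = 4.332170e-04 /yr
t = -ln(A/A0) / lambda
t = -ln(0.911) / 4.332170e-04
t = 215.16 yr

215.16


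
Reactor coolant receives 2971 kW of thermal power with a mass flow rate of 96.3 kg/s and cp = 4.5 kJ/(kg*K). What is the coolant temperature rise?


dT = Q / (m_dot * cp)
dT = 2971 / (96.3 * 4.5)
dT = 6.8559 C

6.8559


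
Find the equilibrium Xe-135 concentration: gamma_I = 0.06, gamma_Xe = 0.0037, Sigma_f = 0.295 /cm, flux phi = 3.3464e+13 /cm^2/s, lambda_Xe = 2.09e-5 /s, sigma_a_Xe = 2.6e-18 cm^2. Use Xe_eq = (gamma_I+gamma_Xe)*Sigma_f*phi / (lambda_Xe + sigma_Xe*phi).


Xe_eq = (gamma_I + gamma_Xe) * Sigma_f * phi / (lambda_Xe + sigma_Xe * phi)
Numerator = (0.06 + 0.0037) * 0.295 * 3.3464e+13 = 6.288388e+11
Denominator = 2.09e-5 + 2.6e-18 * 3.3464e+13 = 1.079064e-04
Xe_eq = 6.288388e+11 / 1.079064e-04 = 5.8276e+15 /cm^3

5.8276e+15


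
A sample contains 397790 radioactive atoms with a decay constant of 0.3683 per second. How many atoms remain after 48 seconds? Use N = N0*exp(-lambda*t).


N = N0 * exp(-lambda * t)
N = 397790 * exp(-0.3683 * 48)
N = 0.0083565

0.0083565


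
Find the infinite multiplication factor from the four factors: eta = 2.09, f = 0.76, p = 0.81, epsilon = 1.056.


k_inf = eta * f * p * epsilon
k_inf = 2.09 * 0.76 * 0.81 * 1.056
k_inf = 1.3587

1.3587


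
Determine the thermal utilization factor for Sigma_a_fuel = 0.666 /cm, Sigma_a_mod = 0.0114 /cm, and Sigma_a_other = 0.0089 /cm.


f = Sigma_a_fuel / (Sigma_a_fuel + Sigma_a_mod + Sigma_a_other)
f = 0.666 / (0.666 + 0.0114 + 0.0089)
f = 0.97042

0.97042


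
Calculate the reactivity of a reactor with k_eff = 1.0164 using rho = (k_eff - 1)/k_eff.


rho = (k_eff - 1) / k_eff
rho = (1.0164 - 1) / 1.0164
rho = 0.016135

0.016135


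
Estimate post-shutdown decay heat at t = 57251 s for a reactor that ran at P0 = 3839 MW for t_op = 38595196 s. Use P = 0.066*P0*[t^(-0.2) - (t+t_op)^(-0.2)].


P/P0 = 0.066 * [t^(-0.2) - (t + t_op)^(-0.2)]
P/P0 = 0.066 * [57251^(-0.2) - (57251 + 38595196)^(-0.2)]
P/P0 = 0.066 * [0.1118004 - 0.03037838] = 0.005373853
P = 3839 * 0.005373853 = 20.630 MW

20.630


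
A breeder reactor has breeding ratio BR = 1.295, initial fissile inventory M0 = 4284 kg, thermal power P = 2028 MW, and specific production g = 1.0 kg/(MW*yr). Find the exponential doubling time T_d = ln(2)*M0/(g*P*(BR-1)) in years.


Breeding gain G = BR - 1 = 1.295 - 1 = 0.295
Fissile production rate = g * P * G = 1.0 * 2028 * 0.295 = 598.26 kg/yr
T_d = ln(2) * M0 / (g * P * G)
T_d = ln(2) * 4284 / 598.26 = 4.9635 yr

4.9635


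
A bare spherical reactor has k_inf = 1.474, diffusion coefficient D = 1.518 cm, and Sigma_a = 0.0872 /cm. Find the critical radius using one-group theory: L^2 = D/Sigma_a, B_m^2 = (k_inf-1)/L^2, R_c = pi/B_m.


L^2 = D / Sigma_a = 1.518 / 0.0872 = 17.40826 cm^2
B_m^2 = (k_inf - 1) / L^2 = (1.474 - 1) / 17.40826 = 0.02722845 /cm^2
For a bare sphere: B_g = pi/R, so R_c = pi / sqrt(B_m^2)
R_c = pi / sqrt(0.02722845) = 19.039 cm

19.039


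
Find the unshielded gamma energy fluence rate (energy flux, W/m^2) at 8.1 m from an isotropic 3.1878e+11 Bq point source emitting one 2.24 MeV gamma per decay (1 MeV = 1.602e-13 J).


psi = A * E * 1.602e-13 / (4*pi*r^2)
psi = 3.1878e+11 * 2.24 * 1.602e-13 / (4*pi*8.1^2)
psi = 1.3875e-04 W/m^2

1.3875e-04


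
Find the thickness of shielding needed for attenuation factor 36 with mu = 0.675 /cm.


x = ln(factor) / mu
x = ln(36) / 0.675
x = 5.3089 cm

5.3089


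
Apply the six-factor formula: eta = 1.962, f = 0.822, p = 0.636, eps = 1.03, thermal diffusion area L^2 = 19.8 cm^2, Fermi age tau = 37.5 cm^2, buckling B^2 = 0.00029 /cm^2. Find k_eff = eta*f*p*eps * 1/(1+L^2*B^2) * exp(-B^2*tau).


k_inf = eta*f*p*eps = 1.962*0.822*0.636*1.03 = 1.056489
P_TNL = 1/(1 + L^2*B^2) = 1/(1 + 19.8*0.00029) = 0.9942908
P_FNL = exp(-B^2*tau) = exp(-0.00029*37.5) = 0.9891839
k_eff = k_inf * P_TNL * P_FNL = 1.056489 * 0.9942908 * 0.9891839
k_eff = 1.0391

1.0391


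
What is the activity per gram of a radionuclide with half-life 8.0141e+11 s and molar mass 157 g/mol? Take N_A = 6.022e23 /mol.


lambda = ln(2) / t_half = ln(2) / 8.0141e+11 = 8.649096e-13 /s
SA = lambda * N_A / M
SA = 8.649096e-13 * 6.022e23 / 157
SA = 3.3175e+09 Bq/g

3.3175e+09


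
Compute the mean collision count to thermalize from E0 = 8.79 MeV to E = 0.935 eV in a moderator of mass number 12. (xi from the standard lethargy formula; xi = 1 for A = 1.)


xi = 1 + (A-1)^2/(2A)*ln((A-1)/(A+1)) = 0.1577690 (for A = 12)
n = ln(E0/E) / xi
n = ln(8.79e6 / 0.935) / 0.1577690
n = ln(9.401070e+06) / 0.1577690 = 101.77

101.77


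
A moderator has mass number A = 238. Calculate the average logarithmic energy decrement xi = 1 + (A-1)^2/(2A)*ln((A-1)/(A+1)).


xi = 1 + (A-1)^2/(2A) * ln((A-1)/(A+1))
xi = 1 + (238-1)^2/(2*238) * ln((238-1)/(238 +1))
xi = 0.0083799

0.0083799


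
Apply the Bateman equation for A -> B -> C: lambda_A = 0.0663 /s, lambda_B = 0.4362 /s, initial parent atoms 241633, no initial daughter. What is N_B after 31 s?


N_B(t) = lambda_A * N_A0 / (lambda_B - lambda_A) * [exp(-lambda_A*t) - exp(-lambda_B*t)]
exp(-0.0663*31) = 0.1280544; exp(-0.4362*31) = 1.340859e-06
N_B = 0.0663 * 241633 / (0.4362 - 0.0663) * (0.1280544 - 1.340859e-06)
N_B = 5545.9

5545.9


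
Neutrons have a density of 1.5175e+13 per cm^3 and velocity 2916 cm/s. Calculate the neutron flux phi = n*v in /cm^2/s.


phi = n * v
phi = 1.5175e+13 * 2916
phi = 4.4250e+16 /cm^2/s

4.4250e+16


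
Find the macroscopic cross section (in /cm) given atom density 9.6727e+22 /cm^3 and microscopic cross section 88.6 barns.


Sigma = N * sigma_barns * 1e-24
Sigma = 9.6727e+22 * 88.6 * 1e-24
Sigma = 8.5700 /cm

8.5700


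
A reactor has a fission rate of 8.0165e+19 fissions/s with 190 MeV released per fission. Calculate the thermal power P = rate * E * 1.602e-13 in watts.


P = fission_rate * E_MeV * 1.602e-13
P = 8.0165e+19 * 190 * 1.602e-13
P = 2.4401e+09 W

2.4401e+09


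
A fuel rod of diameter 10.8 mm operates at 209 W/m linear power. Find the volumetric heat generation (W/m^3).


r = D / 2 / 1000 = 10.8 / 2 / 1000 = 0.0054 m
q''' = q' / (pi * r^2)
q''' = 209 / (pi * 0.0054^2)
q''' = 2.2814e+06 W/m^3

2.2814e+06


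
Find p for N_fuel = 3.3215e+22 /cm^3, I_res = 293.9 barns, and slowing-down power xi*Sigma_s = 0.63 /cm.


p = exp(-N * I * 1e-24 / (xi*Sigma_s))
p = exp(-3.3215e+22 * 293.9 * 1e-24 / 0.63)
p = 1.8646e-07

1.8646e-07


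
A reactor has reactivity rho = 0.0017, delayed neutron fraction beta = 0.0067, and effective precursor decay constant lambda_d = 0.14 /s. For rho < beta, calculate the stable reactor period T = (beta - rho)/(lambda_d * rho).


T = (beta - rho) / (lambda_d * rho)
T = (0.0067 - 0.0017) / (0.14 * 0.0017)
T = 21.008 s

21.008


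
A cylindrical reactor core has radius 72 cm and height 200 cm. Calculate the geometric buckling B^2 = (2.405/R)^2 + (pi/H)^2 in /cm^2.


B^2 = (2.405/R)^2 + (pi/H)^2
B^2 = (2.405/72)^2 + (pi/200)^2
B^2 = 0.0013625 /cm^2

0.0013625


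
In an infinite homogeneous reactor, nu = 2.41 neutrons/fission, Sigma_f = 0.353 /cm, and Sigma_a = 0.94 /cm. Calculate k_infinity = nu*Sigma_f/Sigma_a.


k_inf = nu * Sigma_f / Sigma_a
k_inf = 2.41 * 0.353 / 0.94
k_inf = 0.90503

0.90503


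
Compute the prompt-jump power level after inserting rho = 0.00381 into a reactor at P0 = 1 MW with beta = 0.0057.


P1/P0 = beta / (beta - rho)
P1/P0 = 0.0057 / (0.0057 - 0.00381) = 3.015873
P1 = 1 * 3.015873 = 3.0159 MW

3.0159


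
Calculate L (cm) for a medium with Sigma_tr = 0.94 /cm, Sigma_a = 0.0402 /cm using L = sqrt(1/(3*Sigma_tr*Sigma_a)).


D = 1 / (3 * Sigma_tr) = 1 / (3 * 0.94) = 0.3546099 cm
L = sqrt(D / Sigma_a)
L = sqrt(0.3546099 / 0.0402)
L = 2.9700 cm

2.9700


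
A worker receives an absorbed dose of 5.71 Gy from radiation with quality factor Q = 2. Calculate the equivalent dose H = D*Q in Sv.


H = D * Q
H = 5.71 * 2
H = 11.420 Sv

11.420


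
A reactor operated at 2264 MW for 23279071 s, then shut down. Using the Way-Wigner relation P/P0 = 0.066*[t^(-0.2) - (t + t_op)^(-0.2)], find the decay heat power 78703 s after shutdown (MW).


P/P0 = 0.066 * [t^(-0.2) - (t + t_op)^(-0.2)]
P/P0 = 0.066 * [78703^(-0.2) - (78703 + 23279071)^(-0.2)]
P/P0 = 0.066 * [0.1049063 - 0.03359802] = 0.004706346
P = 2264 * 0.004706346 = 10.655 MW

10.655


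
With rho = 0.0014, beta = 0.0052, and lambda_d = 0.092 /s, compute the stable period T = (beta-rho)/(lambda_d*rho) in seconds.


T = (beta - rho) / (lambda_d * rho)
T = (0.0052 - 0.0014) / (0.092 * 0.0014)
T = 29.503 s

29.503


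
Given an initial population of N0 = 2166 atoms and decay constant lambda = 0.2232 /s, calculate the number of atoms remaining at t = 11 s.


N = N0 * exp(-lambda * t)
N = 2166 * exp(-0.2232 * 11)
N = 185.94

185.94


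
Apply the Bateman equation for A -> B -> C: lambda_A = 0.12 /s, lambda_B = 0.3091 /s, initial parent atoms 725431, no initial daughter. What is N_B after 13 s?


N_B(t) = lambda_A * N_A0 / (lambda_B - lambda_A) * [exp(-lambda_A*t) - exp(-lambda_B*t)]
exp(-0.12*13) = 0.2101361; exp(-0.3091*13) = 0.01798351
N_B = 0.12 * 725431 / (0.3091 - 0.12) * (0.2101361 - 0.01798351)
N_B = 88457

88457


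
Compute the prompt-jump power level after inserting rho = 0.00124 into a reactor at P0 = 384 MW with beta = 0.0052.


P1/P0 = beta / (beta - rho)
P1/P0 = 0.0052 / (0.0052 - 0.00124) = 1.313131
P1 = 384 * 1.313131 = 504.24 MW

504.24


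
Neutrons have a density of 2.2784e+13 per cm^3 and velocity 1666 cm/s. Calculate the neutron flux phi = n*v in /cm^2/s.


phi = n * v
phi = 2.2784e+13 * 1666
phi = 3.7958e+16 /cm^2/s

3.7958e+16


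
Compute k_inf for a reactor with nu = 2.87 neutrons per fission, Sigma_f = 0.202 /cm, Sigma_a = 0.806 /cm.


k_inf = nu * Sigma_f / Sigma_a
k_inf = 2.87 * 0.202 / 0.806
k_inf = 0.71928

0.71928


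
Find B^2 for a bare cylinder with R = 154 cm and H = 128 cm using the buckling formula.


B^2 = (2.405/R)^2 + (pi/H)^2
B^2 = (2.405/154)^2 + (pi/128)^2
B^2 = 8.4628e-04 /cm^2

8.4628e-04


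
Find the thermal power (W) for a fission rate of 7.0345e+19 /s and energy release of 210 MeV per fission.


P = fission_rate * E_MeV * 1.602e-13
P = 7.0345e+19 * 210 * 1.602e-13
P = 2.3665e+09 W

2.3665e+09


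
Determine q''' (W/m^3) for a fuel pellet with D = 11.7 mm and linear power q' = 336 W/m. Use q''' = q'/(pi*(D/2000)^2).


r = D / 2 / 1000 = 11.7 / 2 / 1000 = 0.00585 m
q''' = q' / (pi * r^2)
q''' = 336 / (pi * 0.00585^2)
q''' = 3.1252e+06 W/m^3

3.1252e+06


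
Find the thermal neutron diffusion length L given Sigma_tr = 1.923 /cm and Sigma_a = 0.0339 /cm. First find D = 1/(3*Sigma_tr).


D = 1 / (3 * Sigma_tr) = 1 / (3 * 1.923) = 0.1733403 cm
L = sqrt(D / Sigma_a)
L = sqrt(0.1733403 / 0.0339)
L = 2.2613 cm

2.2613


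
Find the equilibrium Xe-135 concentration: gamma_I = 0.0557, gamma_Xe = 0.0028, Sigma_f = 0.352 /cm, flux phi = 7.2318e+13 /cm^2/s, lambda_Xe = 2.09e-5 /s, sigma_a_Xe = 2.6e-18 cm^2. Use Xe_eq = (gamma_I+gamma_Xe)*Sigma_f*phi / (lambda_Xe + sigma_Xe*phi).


Xe_eq = (gamma_I + gamma_Xe) * Sigma_f * phi / (lambda_Xe + sigma_Xe * phi)
Numerator = (0.0557 + 0.0028) * 0.352 * 7.2318e+13 = 1.489172e+12
Denominator = 2.09e-5 + 2.6e-18 * 7.2318e+13 = 2.089268e-04
Xe_eq = 1.489172e+12 / 2.089268e-04 = 7.1277e+15 /cm^3

7.1277e+15


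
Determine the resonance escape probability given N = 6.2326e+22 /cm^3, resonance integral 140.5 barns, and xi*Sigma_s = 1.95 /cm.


p = exp(-N * I * 1e-24 / (xi*Sigma_s))
p = exp(-6.2326e+22 * 140.5 * 1e-24 / 1.95)
p = 0.011213

0.011213


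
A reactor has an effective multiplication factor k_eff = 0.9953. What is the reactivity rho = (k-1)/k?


rho = (k_eff - 1) / k_eff
rho = (0.9953 - 1) / 0.9953
rho = -0.0047222

-0.0047222


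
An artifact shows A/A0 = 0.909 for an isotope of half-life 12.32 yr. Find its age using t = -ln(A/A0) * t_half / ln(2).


lambda = ln(2) / t_half = ln(2) / 12.32 = 0.05626195 /yr
t = -ln(A/A0) / lambda
t = -ln(0.909) / 0.05626195
t = 1.6958 yr

1.6958


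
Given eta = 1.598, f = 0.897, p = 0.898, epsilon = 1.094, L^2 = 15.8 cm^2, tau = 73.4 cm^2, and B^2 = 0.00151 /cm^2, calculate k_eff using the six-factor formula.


k_inf = eta*f*p*eps = 1.598*0.897*0.898*1.094 = 1.408195
P_TNL = 1/(1 + L^2*B^2) = 1/(1 + 15.8*0.00151) = 0.9766979
P_FNL = exp(-B^2*tau) = exp(-0.00151*73.4) = 0.8950873
k_eff = k_inf * P_TNL * P_FNL = 1.408195 * 0.9766979 * 0.8950873
k_eff = 1.2311

1.2311


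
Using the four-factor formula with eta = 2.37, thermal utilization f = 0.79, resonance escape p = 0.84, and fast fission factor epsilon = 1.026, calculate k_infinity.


k_inf = eta * f * p * epsilon
k_inf = 2.37 * 0.79 * 0.84 * 1.026
k_inf = 1.6136

1.6136


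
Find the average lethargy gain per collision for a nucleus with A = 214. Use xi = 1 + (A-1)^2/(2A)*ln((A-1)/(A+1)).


xi = 1 + (A-1)^2/(2A) * ln((A-1)/(A+1))
xi = 1 + (214-1)^2/(2*214) * ln((214-1)/(214 +1))
xi = 0.0093167

0.0093167


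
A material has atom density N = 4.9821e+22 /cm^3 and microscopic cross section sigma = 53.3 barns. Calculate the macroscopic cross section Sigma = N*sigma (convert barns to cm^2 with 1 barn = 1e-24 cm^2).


Sigma = N * sigma_barns * 1e-24
Sigma = 4.9821e+22 * 53.3 * 1e-24
Sigma = 2.6555 /cm

2.6555


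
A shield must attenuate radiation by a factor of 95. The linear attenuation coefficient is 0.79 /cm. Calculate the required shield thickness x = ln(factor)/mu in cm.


x = ln(factor) / mu
x = ln(95) / 0.79
x = 5.7644 cm

5.7644


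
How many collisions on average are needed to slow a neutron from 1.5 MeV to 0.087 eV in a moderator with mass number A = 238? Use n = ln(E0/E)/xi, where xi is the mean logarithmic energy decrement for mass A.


xi = 1 + (A-1)^2/(2A)*ln((A-1)/(A+1)) = 0.008379872 (for A = 238)
n = ln(E0/E) / xi
n = ln(1.5e6 / 0.087) / 0.008379872
n = ln(1.724138e+07) / 0.008379872 = 1988.4

1988.4
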